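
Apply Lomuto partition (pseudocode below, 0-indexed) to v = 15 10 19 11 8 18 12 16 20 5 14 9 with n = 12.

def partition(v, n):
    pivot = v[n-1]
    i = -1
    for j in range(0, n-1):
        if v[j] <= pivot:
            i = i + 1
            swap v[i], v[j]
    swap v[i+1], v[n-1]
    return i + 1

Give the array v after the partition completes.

pivot = v[11] = 9; i = -1
j=0: v[0]=15 > 9 → no swap
j=1: v[1]=10 > 9 → no swap
j=2: v[2]=19 > 9 → no swap
j=3: v[3]=11 > 9 → no swap
j=4: v[4]=8 ≤ 9 → i=0, swap v[0],v[4] → 8 10 19 11 15 18 12 16 20 5 14 9
j=5: v[5]=18 > 9 → no swap
j=6: v[6]=12 > 9 → no swap
j=7: v[7]=16 > 9 → no swap
j=8: v[8]=20 > 9 → no swap
j=9: v[9]=5 ≤ 9 → i=1, swap v[1],v[9] → 8 5 19 11 15 18 12 16 20 10 14 9
j=10: v[10]=14 > 9 → no swap
final swap v[2],v[11] → 8 5 9 11 15 18 12 16 20 10 14 19; return 2

8 5 9 11 15 18 12 16 20 10 14 19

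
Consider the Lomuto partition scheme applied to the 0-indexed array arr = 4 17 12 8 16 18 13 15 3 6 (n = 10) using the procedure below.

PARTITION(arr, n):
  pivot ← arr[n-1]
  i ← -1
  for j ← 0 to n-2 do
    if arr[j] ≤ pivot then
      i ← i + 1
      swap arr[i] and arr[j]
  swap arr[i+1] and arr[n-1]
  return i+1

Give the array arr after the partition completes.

4 3 6 8 16 18 13 15 17 12

pivot=6, i=-1
j=0: 4≤6, i=0, swap(0,0) ⇒ 4 17 12 8 16 18 13 15 3 6
j=1: 17>6, skip
j=2: 12>6, skip
j=3: 8>6, skip
j=4: 16>6, skip
j=5: 18>6, skip
j=6: 13>6, skip
j=7: 15>6, skip
j=8: 3≤6, i=1, swap(1,8) ⇒ 4 3 12 8 16 18 13 15 17 6
swap(2,9) ⇒ 4 3 6 8 16 18 13 15 17 12; return 2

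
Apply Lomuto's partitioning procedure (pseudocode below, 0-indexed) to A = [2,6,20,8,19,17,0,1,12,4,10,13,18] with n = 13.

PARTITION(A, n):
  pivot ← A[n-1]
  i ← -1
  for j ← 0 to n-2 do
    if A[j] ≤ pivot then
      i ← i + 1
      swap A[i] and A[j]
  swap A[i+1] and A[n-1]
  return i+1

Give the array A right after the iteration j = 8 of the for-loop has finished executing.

[2,6,8,17,0,1,12,20,19,4,10,13,18]

pivot=18, i=-1
j=0: 2≤18, i=0, swap(0,0) ⇒ [2,6,20,8,19,17,0,1,12,4,10,13,18]
j=1: 6≤18, i=1, swap(1,1) ⇒ [2,6,20,8,19,17,0,1,12,4,10,13,18]
j=2: 20>18, skip
j=3: 8≤18, i=2, swap(2,3) ⇒ [2,6,8,20,19,17,0,1,12,4,10,13,18]
j=4: 19>18, skip
j=5: 17≤18, i=3, swap(3,5) ⇒ [2,6,8,17,19,20,0,1,12,4,10,13,18]
j=6: 0≤18, i=4, swap(4,6) ⇒ [2,6,8,17,0,20,19,1,12,4,10,13,18]
j=7: 1≤18, i=5, swap(5,7) ⇒ [2,6,8,17,0,1,19,20,12,4,10,13,18]
j=8: 12≤18, i=6, swap(6,8) ⇒ [2,6,8,17,0,1,12,20,19,4,10,13,18]
(after j=8) A = [2,6,8,17,0,1,12,20,19,4,10,13,18]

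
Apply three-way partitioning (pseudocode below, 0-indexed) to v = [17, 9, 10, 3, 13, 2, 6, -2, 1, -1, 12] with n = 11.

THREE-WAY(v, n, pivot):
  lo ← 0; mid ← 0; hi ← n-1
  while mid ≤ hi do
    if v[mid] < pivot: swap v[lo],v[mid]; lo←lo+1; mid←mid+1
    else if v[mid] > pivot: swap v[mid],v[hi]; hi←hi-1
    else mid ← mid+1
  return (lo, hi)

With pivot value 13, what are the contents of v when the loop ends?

[12, 9, 10, 3, 2, 6, -2, 1, -1, 13, 17]

lo=0 mid=0 hi=10
17>13: swap(0,10), hi=9 ⇒ [12, 9, 10, 3, 13, 2, 6, -2, 1, -1, 17]
12<13: swap(0,0), lo=1 mid=1 ⇒ [12, 9, 10, 3, 13, 2, 6, -2, 1, -1, 17]
9<13: swap(1,1), lo=2 mid=2 ⇒ [12, 9, 10, 3, 13, 2, 6, -2, 1, -1, 17]
10<13: swap(2,2), lo=3 mid=3 ⇒ [12, 9, 10, 3, 13, 2, 6, -2, 1, -1, 17]
3<13: swap(3,3), lo=4 mid=4 ⇒ [12, 9, 10, 3, 13, 2, 6, -2, 1, -1, 17]
13=13: mid=5
2<13: swap(4,5), lo=5 mid=6 ⇒ [12, 9, 10, 3, 2, 13, 6, -2, 1, -1, 17]
6<13: swap(5,6), lo=6 mid=7 ⇒ [12, 9, 10, 3, 2, 6, 13, -2, 1, -1, 17]
-2<13: swap(6,7), lo=7 mid=8 ⇒ [12, 9, 10, 3, 2, 6, -2, 13, 1, -1, 17]
1<13: swap(7,8), lo=8 mid=9 ⇒ [12, 9, 10, 3, 2, 6, -2, 1, 13, -1, 17]
-1<13: swap(8,9), lo=9 mid=10 ⇒ [12, 9, 10, 3, 2, 6, -2, 1, -1, 13, 17]
done. lo=9 hi=9; v=[12, 9, 10, 3, 2, 6, -2, 1, -1, 13, 17]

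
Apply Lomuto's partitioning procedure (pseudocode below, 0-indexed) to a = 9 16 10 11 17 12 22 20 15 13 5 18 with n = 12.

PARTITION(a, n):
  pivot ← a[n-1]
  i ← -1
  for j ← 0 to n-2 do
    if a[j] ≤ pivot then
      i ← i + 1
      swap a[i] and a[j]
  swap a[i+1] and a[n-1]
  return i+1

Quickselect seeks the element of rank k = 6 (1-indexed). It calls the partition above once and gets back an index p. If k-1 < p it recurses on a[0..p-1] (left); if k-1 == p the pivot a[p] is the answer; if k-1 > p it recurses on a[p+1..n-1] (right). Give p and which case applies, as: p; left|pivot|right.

pivot = a[11] = 18; i = -1
j=0: a[0]=9 ≤ 18 → i=0, swap a[0],a[0] (no change) → 9 16 10 11 17 12 22 20 15 13 5 18
j=1: a[1]=16 ≤ 18 → i=1, swap a[1],a[1] (no change) → 9 16 10 11 17 12 22 20 15 13 5 18
j=2: a[2]=10 ≤ 18 → i=2, swap a[2],a[2] (no change) → 9 16 10 11 17 12 22 20 15 13 5 18
j=3: a[3]=11 ≤ 18 → i=3, swap a[3],a[3] (no change) → 9 16 10 11 17 12 22 20 15 13 5 18
j=4: a[4]=17 ≤ 18 → i=4, swap a[4],a[4] (no change) → 9 16 10 11 17 12 22 20 15 13 5 18
j=5: a[5]=12 ≤ 18 → i=5, swap a[5],a[5] (no change) → 9 16 10 11 17 12 22 20 15 13 5 18
j=6: a[6]=22 > 18 → no swap
j=7: a[7]=20 > 18 → no swap
j=8: a[8]=15 ≤ 18 → i=6, swap a[6],a[8] → 9 16 10 11 17 12 15 20 22 13 5 18
j=9: a[9]=13 ≤ 18 → i=7, swap a[7],a[9] → 9 16 10 11 17 12 15 13 22 20 5 18
j=10: a[10]=5 ≤ 18 → i=8, swap a[8],a[10] → 9 16 10 11 17 12 15 13 5 20 22 18
final swap a[9],a[11] → 9 16 10 11 17 12 15 13 5 18 22 20; return 9
p = 9; k-1 = 5 < 9 ⇒ left

9; left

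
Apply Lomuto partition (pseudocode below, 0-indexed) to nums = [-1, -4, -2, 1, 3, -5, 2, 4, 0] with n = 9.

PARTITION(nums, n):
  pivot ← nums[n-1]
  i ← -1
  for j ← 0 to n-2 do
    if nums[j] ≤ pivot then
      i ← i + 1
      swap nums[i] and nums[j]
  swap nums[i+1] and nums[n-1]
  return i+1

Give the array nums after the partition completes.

[-1, -4, -2, -5, 0, 1, 2, 4, 3]

pivot=0, i=-1
j=0: -1≤0, i=0, swap(0,0) ⇒ [-1, -4, -2, 1, 3, -5, 2, 4, 0]
j=1: -4≤0, i=1, swap(1,1) ⇒ [-1, -4, -2, 1, 3, -5, 2, 4, 0]
j=2: -2≤0, i=2, swap(2,2) ⇒ [-1, -4, -2, 1, 3, -5, 2, 4, 0]
j=3: 1>0, skip
j=4: 3>0, skip
j=5: -5≤0, i=3, swap(3,5) ⇒ [-1, -4, -2, -5, 3, 1, 2, 4, 0]
j=6: 2>0, skip
j=7: 4>0, skip
swap(4,8) ⇒ [-1, -4, -2, -5, 0, 1, 2, 4, 3]; return 4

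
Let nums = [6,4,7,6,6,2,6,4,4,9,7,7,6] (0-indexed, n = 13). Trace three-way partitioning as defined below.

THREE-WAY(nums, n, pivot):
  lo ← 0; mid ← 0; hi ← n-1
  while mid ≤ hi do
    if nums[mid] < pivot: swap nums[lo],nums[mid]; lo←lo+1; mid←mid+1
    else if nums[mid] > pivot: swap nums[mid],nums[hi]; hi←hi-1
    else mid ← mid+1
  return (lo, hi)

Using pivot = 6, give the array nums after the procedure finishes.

pivot = 6; lo=0, mid=0, hi=12
nums[mid]=6=6: mid=1
nums[mid]=4<6: swap nums[0],nums[1]; lo=1,mid=2 → [4,6,7,6,6,2,6,4,4,9,7,7,6]
nums[mid]=7>6: swap nums[2],nums[12]; hi=11 → [4,6,6,6,6,2,6,4,4,9,7,7,7]
nums[mid]=6=6: mid=3
nums[mid]=6=6: mid=4
nums[mid]=6=6: mid=5
nums[mid]=2<6: swap nums[1],nums[5]; lo=2,mid=6 → [4,2,6,6,6,6,6,4,4,9,7,7,7]
nums[mid]=6=6: mid=7
nums[mid]=4<6: swap nums[2],nums[7]; lo=3,mid=8 → [4,2,4,6,6,6,6,6,4,9,7,7,7]
nums[mid]=4<6: swap nums[3],nums[8]; lo=4,mid=9 → [4,2,4,4,6,6,6,6,6,9,7,7,7]
nums[mid]=9>6: swap nums[9],nums[11]; hi=10 → [4,2,4,4,6,6,6,6,6,7,7,9,7]
nums[mid]=7>6: swap nums[9],nums[10]; hi=9 → [4,2,4,4,6,6,6,6,6,7,7,9,7]
nums[mid]=7>6: swap nums[9],nums[9]; hi=8 → [4,2,4,4,6,6,6,6,6,7,7,9,7]
end: lo=4, hi=8; nums = [4,2,4,4,6,6,6,6,6,7,7,9,7]

[4,2,4,4,6,6,6,6,6,7,7,9,7]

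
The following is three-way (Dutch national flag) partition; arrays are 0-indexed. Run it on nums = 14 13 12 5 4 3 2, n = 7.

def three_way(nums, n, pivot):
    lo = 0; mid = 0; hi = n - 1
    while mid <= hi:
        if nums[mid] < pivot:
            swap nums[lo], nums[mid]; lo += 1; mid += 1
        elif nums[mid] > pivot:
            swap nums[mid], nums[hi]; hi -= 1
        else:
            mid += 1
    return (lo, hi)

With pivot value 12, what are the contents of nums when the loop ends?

2 3 5 4 12 13 14

lo=0 mid=0 hi=6
14>12: swap(0,6), hi=5 ⇒ 2 13 12 5 4 3 14
2<12: swap(0,0), lo=1 mid=1 ⇒ 2 13 12 5 4 3 14
13>12: swap(1,5), hi=4 ⇒ 2 3 12 5 4 13 14
3<12: swap(1,1), lo=2 mid=2 ⇒ 2 3 12 5 4 13 14
12=12: mid=3
5<12: swap(2,3), lo=3 mid=4 ⇒ 2 3 5 12 4 13 14
4<12: swap(3,4), lo=4 mid=5 ⇒ 2 3 5 4 12 13 14
done. lo=4 hi=4; nums=2 3 5 4 12 13 14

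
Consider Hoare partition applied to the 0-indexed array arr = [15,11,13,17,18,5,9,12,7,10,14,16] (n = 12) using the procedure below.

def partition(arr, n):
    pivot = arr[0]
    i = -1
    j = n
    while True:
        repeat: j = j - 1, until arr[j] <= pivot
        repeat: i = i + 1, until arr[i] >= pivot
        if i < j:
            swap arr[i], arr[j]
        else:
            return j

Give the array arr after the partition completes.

pivot=15
j stops at 10 (14), i stops at 0 (15); swap ⇒ [14,11,13,17,18,5,9,12,7,10,15,16]
j stops at 9 (10), i stops at 3 (17); swap ⇒ [14,11,13,10,18,5,9,12,7,17,15,16]
j stops at 8 (7), i stops at 4 (18); swap ⇒ [14,11,13,10,7,5,9,12,18,17,15,16]
j stops at 7, i stops at 8; i≥j ⇒ return 7. arr=[14,11,13,10,7,5,9,12,18,17,15,16]

[14,11,13,10,7,5,9,12,18,17,15,16]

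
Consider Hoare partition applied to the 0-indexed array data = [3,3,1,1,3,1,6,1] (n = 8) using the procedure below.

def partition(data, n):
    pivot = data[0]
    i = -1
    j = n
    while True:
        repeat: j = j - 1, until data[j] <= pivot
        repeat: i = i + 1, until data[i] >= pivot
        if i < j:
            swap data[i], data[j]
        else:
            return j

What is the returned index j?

4

pivot = data[0] = 3; i = -1, j = 8
j→7 (data[7]=1≤3), i→0 (data[0]=3≥3); i<j, swap → [1,3,1,1,3,1,6,3]
j→5 (data[5]=1≤3), i→1 (data[1]=3≥3); i<j, swap → [1,1,1,1,3,3,6,3]
j→4, i→4; i≥j, return j=4. data = [1,1,1,1,3,3,6,3]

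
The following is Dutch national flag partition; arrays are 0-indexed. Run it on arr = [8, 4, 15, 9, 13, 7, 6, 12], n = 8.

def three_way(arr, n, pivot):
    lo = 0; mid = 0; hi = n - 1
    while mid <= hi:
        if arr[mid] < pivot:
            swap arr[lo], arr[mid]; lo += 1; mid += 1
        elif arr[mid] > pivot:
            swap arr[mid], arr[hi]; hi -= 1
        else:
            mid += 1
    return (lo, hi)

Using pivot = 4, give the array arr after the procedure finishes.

pivot = 4; lo=0, mid=0, hi=7
arr[mid]=8>4: swap arr[0],arr[7]; hi=6 → [12, 4, 15, 9, 13, 7, 6, 8]
arr[mid]=12>4: swap arr[0],arr[6]; hi=5 → [6, 4, 15, 9, 13, 7, 12, 8]
arr[mid]=6>4: swap arr[0],arr[5]; hi=4 → [7, 4, 15, 9, 13, 6, 12, 8]
arr[mid]=7>4: swap arr[0],arr[4]; hi=3 → [13, 4, 15, 9, 7, 6, 12, 8]
arr[mid]=13>4: swap arr[0],arr[3]; hi=2 → [9, 4, 15, 13, 7, 6, 12, 8]
arr[mid]=9>4: swap arr[0],arr[2]; hi=1 → [15, 4, 9, 13, 7, 6, 12, 8]
arr[mid]=15>4: swap arr[0],arr[1]; hi=0 → [4, 15, 9, 13, 7, 6, 12, 8]
arr[mid]=4=4: mid=1
end: lo=0, hi=0; arr = [4, 15, 9, 13, 7, 6, 12, 8]

[4, 15, 9, 13, 7, 6, 12, 8]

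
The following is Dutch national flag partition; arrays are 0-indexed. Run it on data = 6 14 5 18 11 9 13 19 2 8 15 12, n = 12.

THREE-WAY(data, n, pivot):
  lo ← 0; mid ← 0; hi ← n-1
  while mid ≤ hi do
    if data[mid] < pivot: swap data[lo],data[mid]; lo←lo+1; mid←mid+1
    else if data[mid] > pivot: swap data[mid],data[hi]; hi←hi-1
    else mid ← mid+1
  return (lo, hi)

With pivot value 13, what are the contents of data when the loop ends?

pivot = 13; lo=0, mid=0, hi=11
data[mid]=6<13: swap data[0],data[0]; lo=1,mid=1 → 6 14 5 18 11 9 13 19 2 8 15 12
data[mid]=14>13: swap data[1],data[11]; hi=10 → 6 12 5 18 11 9 13 19 2 8 15 14
data[mid]=12<13: swap data[1],data[1]; lo=2,mid=2 → 6 12 5 18 11 9 13 19 2 8 15 14
data[mid]=5<13: swap data[2],data[2]; lo=3,mid=3 → 6 12 5 18 11 9 13 19 2 8 15 14
data[mid]=18>13: swap data[3],data[10]; hi=9 → 6 12 5 15 11 9 13 19 2 8 18 14
data[mid]=15>13: swap data[3],data[9]; hi=8 → 6 12 5 8 11 9 13 19 2 15 18 14
data[mid]=8<13: swap data[3],data[3]; lo=4,mid=4 → 6 12 5 8 11 9 13 19 2 15 18 14
data[mid]=11<13: swap data[4],data[4]; lo=5,mid=5 → 6 12 5 8 11 9 13 19 2 15 18 14
data[mid]=9<13: swap data[5],data[5]; lo=6,mid=6 → 6 12 5 8 11 9 13 19 2 15 18 14
data[mid]=13=13: mid=7
data[mid]=19>13: swap data[7],data[8]; hi=7 → 6 12 5 8 11 9 13 2 19 15 18 14
data[mid]=2<13: swap data[6],data[7]; lo=7,mid=8 → 6 12 5 8 11 9 2 13 19 15 18 14
end: lo=7, hi=7; data = 6 12 5 8 11 9 2 13 19 15 18 14

6 12 5 8 11 9 2 13 19 15 18 14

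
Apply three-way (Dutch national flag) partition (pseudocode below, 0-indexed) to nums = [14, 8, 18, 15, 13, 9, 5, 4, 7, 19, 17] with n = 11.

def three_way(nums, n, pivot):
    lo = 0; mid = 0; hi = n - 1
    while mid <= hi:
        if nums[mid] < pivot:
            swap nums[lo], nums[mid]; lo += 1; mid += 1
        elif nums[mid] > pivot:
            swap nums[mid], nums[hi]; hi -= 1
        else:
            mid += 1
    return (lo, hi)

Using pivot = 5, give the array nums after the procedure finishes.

[4, 5, 15, 13, 9, 18, 8, 7, 19, 17, 14]

lo=0 mid=0 hi=10
14>5: swap(0,10), hi=9 ⇒ [17, 8, 18, 15, 13, 9, 5, 4, 7, 19, 14]
17>5: swap(0,9), hi=8 ⇒ [19, 8, 18, 15, 13, 9, 5, 4, 7, 17, 14]
19>5: swap(0,8), hi=7 ⇒ [7, 8, 18, 15, 13, 9, 5, 4, 19, 17, 14]
7>5: swap(0,7), hi=6 ⇒ [4, 8, 18, 15, 13, 9, 5, 7, 19, 17, 14]
4<5: swap(0,0), lo=1 mid=1 ⇒ [4, 8, 18, 15, 13, 9, 5, 7, 19, 17, 14]
8>5: swap(1,6), hi=5 ⇒ [4, 5, 18, 15, 13, 9, 8, 7, 19, 17, 14]
5=5: mid=2
18>5: swap(2,5), hi=4 ⇒ [4, 5, 9, 15, 13, 18, 8, 7, 19, 17, 14]
9>5: swap(2,4), hi=3 ⇒ [4, 5, 13, 15, 9, 18, 8, 7, 19, 17, 14]
13>5: swap(2,3), hi=2 ⇒ [4, 5, 15, 13, 9, 18, 8, 7, 19, 17, 14]
15>5: swap(2,2), hi=1 ⇒ [4, 5, 15, 13, 9, 18, 8, 7, 19, 17, 14]
done. lo=1 hi=1; nums=[4, 5, 15, 13, 9, 18, 8, 7, 19, 17, 14]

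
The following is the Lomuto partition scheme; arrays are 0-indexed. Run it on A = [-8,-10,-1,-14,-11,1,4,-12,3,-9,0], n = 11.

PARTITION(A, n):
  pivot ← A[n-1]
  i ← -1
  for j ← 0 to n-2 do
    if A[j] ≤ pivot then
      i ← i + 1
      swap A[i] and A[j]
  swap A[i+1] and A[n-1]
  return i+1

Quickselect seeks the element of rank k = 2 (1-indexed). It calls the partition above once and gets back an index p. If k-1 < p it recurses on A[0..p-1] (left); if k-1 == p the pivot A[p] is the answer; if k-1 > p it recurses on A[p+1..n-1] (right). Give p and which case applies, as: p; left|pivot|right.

7; left

pivot = A[10] = 0; i = -1
j=0: A[0]=-8 ≤ 0 → i=0, swap A[0],A[0] (no change) → [-8,-10,-1,-14,-11,1,4,-12,3,-9,0]
j=1: A[1]=-10 ≤ 0 → i=1, swap A[1],A[1] (no change) → [-8,-10,-1,-14,-11,1,4,-12,3,-9,0]
j=2: A[2]=-1 ≤ 0 → i=2, swap A[2],A[2] (no change) → [-8,-10,-1,-14,-11,1,4,-12,3,-9,0]
j=3: A[3]=-14 ≤ 0 → i=3, swap A[3],A[3] (no change) → [-8,-10,-1,-14,-11,1,4,-12,3,-9,0]
j=4: A[4]=-11 ≤ 0 → i=4, swap A[4],A[4] (no change) → [-8,-10,-1,-14,-11,1,4,-12,3,-9,0]
j=5: A[5]=1 > 0 → no swap
j=6: A[6]=4 > 0 → no swap
j=7: A[7]=-12 ≤ 0 → i=5, swap A[5],A[7] → [-8,-10,-1,-14,-11,-12,4,1,3,-9,0]
j=8: A[8]=3 > 0 → no swap
j=9: A[9]=-9 ≤ 0 → i=6, swap A[6],A[9] → [-8,-10,-1,-14,-11,-12,-9,1,3,4,0]
final swap A[7],A[10] → [-8,-10,-1,-14,-11,-12,-9,0,3,4,1]; return 7
p = 7; k-1 = 1 < 7 ⇒ left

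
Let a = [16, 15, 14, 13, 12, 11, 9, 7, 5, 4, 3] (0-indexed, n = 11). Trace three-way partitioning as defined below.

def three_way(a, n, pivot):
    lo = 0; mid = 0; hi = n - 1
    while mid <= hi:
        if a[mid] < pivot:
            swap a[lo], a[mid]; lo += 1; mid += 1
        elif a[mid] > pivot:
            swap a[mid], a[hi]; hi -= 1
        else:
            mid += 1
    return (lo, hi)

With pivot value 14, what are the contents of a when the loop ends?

[3, 4, 13, 12, 11, 9, 7, 5, 14, 15, 16]

lo=0 mid=0 hi=10
16>14: swap(0,10), hi=9 ⇒ [3, 15, 14, 13, 12, 11, 9, 7, 5, 4, 16]
3<14: swap(0,0), lo=1 mid=1 ⇒ [3, 15, 14, 13, 12, 11, 9, 7, 5, 4, 16]
15>14: swap(1,9), hi=8 ⇒ [3, 4, 14, 13, 12, 11, 9, 7, 5, 15, 16]
4<14: swap(1,1), lo=2 mid=2 ⇒ [3, 4, 14, 13, 12, 11, 9, 7, 5, 15, 16]
14=14: mid=3
13<14: swap(2,3), lo=3 mid=4 ⇒ [3, 4, 13, 14, 12, 11, 9, 7, 5, 15, 16]
12<14: swap(3,4), lo=4 mid=5 ⇒ [3, 4, 13, 12, 14, 11, 9, 7, 5, 15, 16]
11<14: swap(4,5), lo=5 mid=6 ⇒ [3, 4, 13, 12, 11, 14, 9, 7, 5, 15, 16]
9<14: swap(5,6), lo=6 mid=7 ⇒ [3, 4, 13, 12, 11, 9, 14, 7, 5, 15, 16]
7<14: swap(6,7), lo=7 mid=8 ⇒ [3, 4, 13, 12, 11, 9, 7, 14, 5, 15, 16]
5<14: swap(7,8), lo=8 mid=9 ⇒ [3, 4, 13, 12, 11, 9, 7, 5, 14, 15, 16]
done. lo=8 hi=8; a=[3, 4, 13, 12, 11, 9, 7, 5, 14, 15, 16]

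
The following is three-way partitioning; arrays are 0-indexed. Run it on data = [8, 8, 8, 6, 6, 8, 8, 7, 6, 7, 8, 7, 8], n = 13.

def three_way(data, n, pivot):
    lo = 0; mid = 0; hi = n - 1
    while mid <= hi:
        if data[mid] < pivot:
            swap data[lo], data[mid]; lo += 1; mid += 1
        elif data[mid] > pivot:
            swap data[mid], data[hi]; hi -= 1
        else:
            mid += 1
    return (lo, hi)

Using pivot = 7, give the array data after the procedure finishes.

[6, 6, 6, 7, 7, 7, 8, 8, 8, 8, 8, 8, 8]

pivot = 7; lo=0, mid=0, hi=12
data[mid]=8>7: swap data[0],data[12]; hi=11 → [8, 8, 8, 6, 6, 8, 8, 7, 6, 7, 8, 7, 8]
data[mid]=8>7: swap data[0],data[11]; hi=10 → [7, 8, 8, 6, 6, 8, 8, 7, 6, 7, 8, 8, 8]
data[mid]=7=7: mid=1
data[mid]=8>7: swap data[1],data[10]; hi=9 → [7, 8, 8, 6, 6, 8, 8, 7, 6, 7, 8, 8, 8]
data[mid]=8>7: swap data[1],data[9]; hi=8 → [7, 7, 8, 6, 6, 8, 8, 7, 6, 8, 8, 8, 8]
data[mid]=7=7: mid=2
data[mid]=8>7: swap data[2],data[8]; hi=7 → [7, 7, 6, 6, 6, 8, 8, 7, 8, 8, 8, 8, 8]
data[mid]=6<7: swap data[0],data[2]; lo=1,mid=3 → [6, 7, 7, 6, 6, 8, 8, 7, 8, 8, 8, 8, 8]
data[mid]=6<7: swap data[1],data[3]; lo=2,mid=4 → [6, 6, 7, 7, 6, 8, 8, 7, 8, 8, 8, 8, 8]
data[mid]=6<7: swap data[2],data[4]; lo=3,mid=5 → [6, 6, 6, 7, 7, 8, 8, 7, 8, 8, 8, 8, 8]
data[mid]=8>7: swap data[5],data[7]; hi=6 → [6, 6, 6, 7, 7, 7, 8, 8, 8, 8, 8, 8, 8]
data[mid]=7=7: mid=6
data[mid]=8>7: swap data[6],data[6]; hi=5 → [6, 6, 6, 7, 7, 7, 8, 8, 8, 8, 8, 8, 8]
end: lo=3, hi=5; data = [6, 6, 6, 7, 7, 7, 8, 8, 8, 8, 8, 8, 8]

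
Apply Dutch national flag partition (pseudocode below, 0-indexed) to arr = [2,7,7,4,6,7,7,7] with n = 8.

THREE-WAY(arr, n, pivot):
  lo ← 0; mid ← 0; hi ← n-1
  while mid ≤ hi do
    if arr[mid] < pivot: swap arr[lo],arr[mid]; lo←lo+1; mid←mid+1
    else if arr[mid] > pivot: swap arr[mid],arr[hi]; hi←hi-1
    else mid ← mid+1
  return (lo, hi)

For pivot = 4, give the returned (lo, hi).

(1, 1)

pivot = 4; lo=0, mid=0, hi=7
arr[mid]=2<4: swap arr[0],arr[0]; lo=1,mid=1 → [2,7,7,4,6,7,7,7]
arr[mid]=7>4: swap arr[1],arr[7]; hi=6 → [2,7,7,4,6,7,7,7]
arr[mid]=7>4: swap arr[1],arr[6]; hi=5 → [2,7,7,4,6,7,7,7]
arr[mid]=7>4: swap arr[1],arr[5]; hi=4 → [2,7,7,4,6,7,7,7]
arr[mid]=7>4: swap arr[1],arr[4]; hi=3 → [2,6,7,4,7,7,7,7]
arr[mid]=6>4: swap arr[1],arr[3]; hi=2 → [2,4,7,6,7,7,7,7]
arr[mid]=4=4: mid=2
arr[mid]=7>4: swap arr[2],arr[2]; hi=1 → [2,4,7,6,7,7,7,7]
end: lo=1, hi=1; arr = [2,4,7,6,7,7,7,7]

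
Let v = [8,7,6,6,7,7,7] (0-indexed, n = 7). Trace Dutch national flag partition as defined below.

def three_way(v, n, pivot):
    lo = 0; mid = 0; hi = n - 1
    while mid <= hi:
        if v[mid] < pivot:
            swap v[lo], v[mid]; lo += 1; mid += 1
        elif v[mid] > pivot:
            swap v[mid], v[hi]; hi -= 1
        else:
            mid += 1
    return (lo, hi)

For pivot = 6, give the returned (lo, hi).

(0, 1)

pivot = 6; lo=0, mid=0, hi=6
v[mid]=8>6: swap v[0],v[6]; hi=5 → [7,7,6,6,7,7,8]
v[mid]=7>6: swap v[0],v[5]; hi=4 → [7,7,6,6,7,7,8]
v[mid]=7>6: swap v[0],v[4]; hi=3 → [7,7,6,6,7,7,8]
v[mid]=7>6: swap v[0],v[3]; hi=2 → [6,7,6,7,7,7,8]
v[mid]=6=6: mid=1
v[mid]=7>6: swap v[1],v[2]; hi=1 → [6,6,7,7,7,7,8]
v[mid]=6=6: mid=2
end: lo=0, hi=1; v = [6,6,7,7,7,7,8]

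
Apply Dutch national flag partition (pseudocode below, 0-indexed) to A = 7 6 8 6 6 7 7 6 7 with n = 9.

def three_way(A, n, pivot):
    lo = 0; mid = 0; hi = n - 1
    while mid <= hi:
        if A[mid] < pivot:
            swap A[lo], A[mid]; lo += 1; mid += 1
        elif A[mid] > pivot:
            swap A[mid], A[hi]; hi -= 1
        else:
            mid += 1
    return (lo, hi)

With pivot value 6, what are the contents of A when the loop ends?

6 6 6 6 7 7 8 7 7

lo=0 mid=0 hi=8
7>6: swap(0,8), hi=7 ⇒ 7 6 8 6 6 7 7 6 7
7>6: swap(0,7), hi=6 ⇒ 6 6 8 6 6 7 7 7 7
6=6: mid=1
6=6: mid=2
8>6: swap(2,6), hi=5 ⇒ 6 6 7 6 6 7 8 7 7
7>6: swap(2,5), hi=4 ⇒ 6 6 7 6 6 7 8 7 7
7>6: swap(2,4), hi=3 ⇒ 6 6 6 6 7 7 8 7 7
6=6: mid=3
6=6: mid=4
done. lo=0 hi=3; A=6 6 6 6 7 7 8 7 7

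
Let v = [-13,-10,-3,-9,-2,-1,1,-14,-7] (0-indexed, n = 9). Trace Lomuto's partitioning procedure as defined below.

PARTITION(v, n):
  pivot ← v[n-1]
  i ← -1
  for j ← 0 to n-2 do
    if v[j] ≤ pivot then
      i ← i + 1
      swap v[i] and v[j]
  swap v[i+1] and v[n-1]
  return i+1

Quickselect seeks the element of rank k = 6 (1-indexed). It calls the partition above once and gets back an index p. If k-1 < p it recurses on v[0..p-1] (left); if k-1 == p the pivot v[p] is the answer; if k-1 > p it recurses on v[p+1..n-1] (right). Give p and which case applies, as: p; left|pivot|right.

pivot = v[8] = -7; i = -1
j=0: v[0]=-13 ≤ -7 → i=0, swap v[0],v[0] (no change) → [-13,-10,-3,-9,-2,-1,1,-14,-7]
j=1: v[1]=-10 ≤ -7 → i=1, swap v[1],v[1] (no change) → [-13,-10,-3,-9,-2,-1,1,-14,-7]
j=2: v[2]=-3 > -7 → no swap
j=3: v[3]=-9 ≤ -7 → i=2, swap v[2],v[3] → [-13,-10,-9,-3,-2,-1,1,-14,-7]
j=4: v[4]=-2 > -7 → no swap
j=5: v[5]=-1 > -7 → no swap
j=6: v[6]=1 > -7 → no swap
j=7: v[7]=-14 ≤ -7 → i=3, swap v[3],v[7] → [-13,-10,-9,-14,-2,-1,1,-3,-7]
final swap v[4],v[8] → [-13,-10,-9,-14,-7,-1,1,-3,-2]; return 4
p = 4; k-1 = 5 > 4 ⇒ right

4; right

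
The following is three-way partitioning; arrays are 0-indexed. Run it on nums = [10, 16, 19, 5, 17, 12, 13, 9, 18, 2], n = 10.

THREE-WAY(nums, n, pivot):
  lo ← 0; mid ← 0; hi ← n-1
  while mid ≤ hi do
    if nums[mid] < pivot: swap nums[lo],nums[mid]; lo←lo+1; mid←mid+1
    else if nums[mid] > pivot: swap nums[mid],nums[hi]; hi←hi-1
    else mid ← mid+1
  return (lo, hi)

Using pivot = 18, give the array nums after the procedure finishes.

[10, 16, 2, 5, 17, 12, 13, 9, 18, 19]

pivot = 18; lo=0, mid=0, hi=9
nums[mid]=10<18: swap nums[0],nums[0]; lo=1,mid=1 → [10, 16, 19, 5, 17, 12, 13, 9, 18, 2]
nums[mid]=16<18: swap nums[1],nums[1]; lo=2,mid=2 → [10, 16, 19, 5, 17, 12, 13, 9, 18, 2]
nums[mid]=19>18: swap nums[2],nums[9]; hi=8 → [10, 16, 2, 5, 17, 12, 13, 9, 18, 19]
nums[mid]=2<18: swap nums[2],nums[2]; lo=3,mid=3 → [10, 16, 2, 5, 17, 12, 13, 9, 18, 19]
nums[mid]=5<18: swap nums[3],nums[3]; lo=4,mid=4 → [10, 16, 2, 5, 17, 12, 13, 9, 18, 19]
nums[mid]=17<18: swap nums[4],nums[4]; lo=5,mid=5 → [10, 16, 2, 5, 17, 12, 13, 9, 18, 19]
nums[mid]=12<18: swap nums[5],nums[5]; lo=6,mid=6 → [10, 16, 2, 5, 17, 12, 13, 9, 18, 19]
nums[mid]=13<18: swap nums[6],nums[6]; lo=7,mid=7 → [10, 16, 2, 5, 17, 12, 13, 9, 18, 19]
nums[mid]=9<18: swap nums[7],nums[7]; lo=8,mid=8 → [10, 16, 2, 5, 17, 12, 13, 9, 18, 19]
nums[mid]=18=18: mid=9
end: lo=8, hi=8; nums = [10, 16, 2, 5, 17, 12, 13, 9, 18, 19]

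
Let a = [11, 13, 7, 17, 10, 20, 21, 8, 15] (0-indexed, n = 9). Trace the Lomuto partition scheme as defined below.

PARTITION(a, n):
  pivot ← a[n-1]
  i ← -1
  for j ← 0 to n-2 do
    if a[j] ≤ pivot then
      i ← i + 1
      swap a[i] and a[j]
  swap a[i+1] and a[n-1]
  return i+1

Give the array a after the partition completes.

pivot=15, i=-1
j=0: 11≤15, i=0, swap(0,0) ⇒ [11, 13, 7, 17, 10, 20, 21, 8, 15]
j=1: 13≤15, i=1, swap(1,1) ⇒ [11, 13, 7, 17, 10, 20, 21, 8, 15]
j=2: 7≤15, i=2, swap(2,2) ⇒ [11, 13, 7, 17, 10, 20, 21, 8, 15]
j=3: 17>15, skip
j=4: 10≤15, i=3, swap(3,4) ⇒ [11, 13, 7, 10, 17, 20, 21, 8, 15]
j=5: 20>15, skip
j=6: 21>15, skip
j=7: 8≤15, i=4, swap(4,7) ⇒ [11, 13, 7, 10, 8, 20, 21, 17, 15]
swap(5,8) ⇒ [11, 13, 7, 10, 8, 15, 21, 17, 20]; return 5

[11, 13, 7, 10, 8, 15, 21, 17, 20]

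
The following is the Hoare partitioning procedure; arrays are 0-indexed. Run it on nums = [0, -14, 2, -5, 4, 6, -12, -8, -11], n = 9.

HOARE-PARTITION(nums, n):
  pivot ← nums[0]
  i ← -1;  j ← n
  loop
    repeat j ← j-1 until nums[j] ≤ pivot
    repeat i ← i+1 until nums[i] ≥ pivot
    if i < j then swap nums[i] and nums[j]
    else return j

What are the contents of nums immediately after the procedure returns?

[-11, -14, -8, -5, -12, 6, 4, 2, 0]

pivot = nums[0] = 0; i = -1, j = 9
j→8 (nums[8]=-11≤0), i→0 (nums[0]=0≥0); i<j, swap → [-11, -14, 2, -5, 4, 6, -12, -8, 0]
j→7 (nums[7]=-8≤0), i→2 (nums[2]=2≥0); i<j, swap → [-11, -14, -8, -5, 4, 6, -12, 2, 0]
j→6 (nums[6]=-12≤0), i→4 (nums[4]=4≥0); i<j, swap → [-11, -14, -8, -5, -12, 6, 4, 2, 0]
j→4, i→5; i≥j, return j=4. nums = [-11, -14, -8, -5, -12, 6, 4, 2, 0]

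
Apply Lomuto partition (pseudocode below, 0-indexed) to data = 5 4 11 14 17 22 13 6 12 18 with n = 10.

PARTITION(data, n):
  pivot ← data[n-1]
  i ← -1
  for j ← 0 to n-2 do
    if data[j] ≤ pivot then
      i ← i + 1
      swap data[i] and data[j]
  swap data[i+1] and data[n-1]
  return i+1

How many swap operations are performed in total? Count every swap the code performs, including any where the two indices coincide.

pivot=18, i=-1
j=0: 5≤18, i=0, swap(0,0) ⇒ 5 4 11 14 17 22 13 6 12 18
j=1: 4≤18, i=1, swap(1,1) ⇒ 5 4 11 14 17 22 13 6 12 18
j=2: 11≤18, i=2, swap(2,2) ⇒ 5 4 11 14 17 22 13 6 12 18
j=3: 14≤18, i=3, swap(3,3) ⇒ 5 4 11 14 17 22 13 6 12 18
j=4: 17≤18, i=4, swap(4,4) ⇒ 5 4 11 14 17 22 13 6 12 18
j=5: 22>18, skip
j=6: 13≤18, i=5, swap(5,6) ⇒ 5 4 11 14 17 13 22 6 12 18
j=7: 6≤18, i=6, swap(6,7) ⇒ 5 4 11 14 17 13 6 22 12 18
j=8: 12≤18, i=7, swap(7,8) ⇒ 5 4 11 14 17 13 6 12 22 18
swap(8,9) ⇒ 5 4 11 14 17 13 6 12 18 22; return 8

9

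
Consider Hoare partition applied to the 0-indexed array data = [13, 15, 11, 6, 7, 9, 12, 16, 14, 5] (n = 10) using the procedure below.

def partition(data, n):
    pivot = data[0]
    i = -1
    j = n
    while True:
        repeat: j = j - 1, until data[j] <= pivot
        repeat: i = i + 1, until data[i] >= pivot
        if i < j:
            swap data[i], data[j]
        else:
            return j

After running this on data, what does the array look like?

[5, 12, 11, 6, 7, 9, 15, 16, 14, 13]

pivot=13
j stops at 9 (5), i stops at 0 (13); swap ⇒ [5, 15, 11, 6, 7, 9, 12, 16, 14, 13]
j stops at 6 (12), i stops at 1 (15); swap ⇒ [5, 12, 11, 6, 7, 9, 15, 16, 14, 13]
j stops at 5, i stops at 6; i≥j ⇒ return 5. data=[5, 12, 11, 6, 7, 9, 15, 16, 14, 13]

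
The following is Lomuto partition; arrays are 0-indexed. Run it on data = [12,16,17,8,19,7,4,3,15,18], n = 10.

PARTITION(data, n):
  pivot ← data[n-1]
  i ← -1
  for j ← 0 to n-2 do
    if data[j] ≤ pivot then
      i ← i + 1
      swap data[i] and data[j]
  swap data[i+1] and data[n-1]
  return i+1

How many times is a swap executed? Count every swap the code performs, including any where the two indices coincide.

pivot = data[9] = 18; i = -1
j=0: data[0]=12 ≤ 18 → i=0, swap data[0],data[0] (no change) → [12,16,17,8,19,7,4,3,15,18]
j=1: data[1]=16 ≤ 18 → i=1, swap data[1],data[1] (no change) → [12,16,17,8,19,7,4,3,15,18]
j=2: data[2]=17 ≤ 18 → i=2, swap data[2],data[2] (no change) → [12,16,17,8,19,7,4,3,15,18]
j=3: data[3]=8 ≤ 18 → i=3, swap data[3],data[3] (no change) → [12,16,17,8,19,7,4,3,15,18]
j=4: data[4]=19 > 18 → no swap
j=5: data[5]=7 ≤ 18 → i=4, swap data[4],data[5] → [12,16,17,8,7,19,4,3,15,18]
j=6: data[6]=4 ≤ 18 → i=5, swap data[5],data[6] → [12,16,17,8,7,4,19,3,15,18]
j=7: data[7]=3 ≤ 18 → i=6, swap data[6],data[7] → [12,16,17,8,7,4,3,19,15,18]
j=8: data[8]=15 ≤ 18 → i=7, swap data[7],data[8] → [12,16,17,8,7,4,3,15,19,18]
final swap data[8],data[9] → [12,16,17,8,7,4,3,15,18,19]; return 8

9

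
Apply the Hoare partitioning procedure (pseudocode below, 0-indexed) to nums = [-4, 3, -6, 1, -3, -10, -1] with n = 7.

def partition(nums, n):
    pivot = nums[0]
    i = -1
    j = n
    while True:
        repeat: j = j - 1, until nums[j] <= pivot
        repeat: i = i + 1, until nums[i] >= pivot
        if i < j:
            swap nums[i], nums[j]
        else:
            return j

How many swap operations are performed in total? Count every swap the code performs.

2

pivot = nums[0] = -4; i = -1, j = 7
j→5 (nums[5]=-10≤-4), i→0 (nums[0]=-4≥-4); i<j, swap → [-10, 3, -6, 1, -3, -4, -1]
j→2 (nums[2]=-6≤-4), i→1 (nums[1]=3≥-4); i<j, swap → [-10, -6, 3, 1, -3, -4, -1]
j→1, i→2; i≥j, return j=1. nums = [-10, -6, 3, 1, -3, -4, -1]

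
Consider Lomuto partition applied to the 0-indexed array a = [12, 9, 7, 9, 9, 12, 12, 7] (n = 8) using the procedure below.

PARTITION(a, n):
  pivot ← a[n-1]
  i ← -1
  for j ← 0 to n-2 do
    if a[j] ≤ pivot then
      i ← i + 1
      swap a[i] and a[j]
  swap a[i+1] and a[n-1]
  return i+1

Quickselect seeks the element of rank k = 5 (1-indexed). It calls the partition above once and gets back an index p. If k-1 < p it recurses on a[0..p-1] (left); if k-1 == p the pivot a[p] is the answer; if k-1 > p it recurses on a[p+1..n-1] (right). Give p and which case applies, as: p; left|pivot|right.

pivot=7, i=-1
j=0: 12>7, skip
j=1: 9>7, skip
j=2: 7≤7, i=0, swap(0,2) ⇒ [7, 9, 12, 9, 9, 12, 12, 7]
j=3: 9>7, skip
j=4: 9>7, skip
j=5: 12>7, skip
j=6: 12>7, skip
swap(1,7) ⇒ [7, 7, 12, 9, 9, 12, 12, 9]; return 1
p = 1; k-1 = 4 > 1 ⇒ right

1; right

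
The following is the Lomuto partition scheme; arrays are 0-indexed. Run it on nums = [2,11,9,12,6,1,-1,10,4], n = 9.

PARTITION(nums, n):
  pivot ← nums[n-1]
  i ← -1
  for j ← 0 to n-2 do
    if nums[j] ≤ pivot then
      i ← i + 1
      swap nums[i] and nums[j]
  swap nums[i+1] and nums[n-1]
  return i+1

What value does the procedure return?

3

pivot=4, i=-1
j=0: 2≤4, i=0, swap(0,0) ⇒ [2,11,9,12,6,1,-1,10,4]
j=1: 11>4, skip
j=2: 9>4, skip
j=3: 12>4, skip
j=4: 6>4, skip
j=5: 1≤4, i=1, swap(1,5) ⇒ [2,1,9,12,6,11,-1,10,4]
j=6: -1≤4, i=2, swap(2,6) ⇒ [2,1,-1,12,6,11,9,10,4]
j=7: 10>4, skip
swap(3,8) ⇒ [2,1,-1,4,6,11,9,10,12]; return 3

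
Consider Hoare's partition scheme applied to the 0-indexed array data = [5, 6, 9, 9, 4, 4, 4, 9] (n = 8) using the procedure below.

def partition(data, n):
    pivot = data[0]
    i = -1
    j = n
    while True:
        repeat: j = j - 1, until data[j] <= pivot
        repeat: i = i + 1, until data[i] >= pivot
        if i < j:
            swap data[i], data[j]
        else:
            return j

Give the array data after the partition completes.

pivot = data[0] = 5; i = -1, j = 8
j→6 (data[6]=4≤5), i→0 (data[0]=5≥5); i<j, swap → [4, 6, 9, 9, 4, 4, 5, 9]
j→5 (data[5]=4≤5), i→1 (data[1]=6≥5); i<j, swap → [4, 4, 9, 9, 4, 6, 5, 9]
j→4 (data[4]=4≤5), i→2 (data[2]=9≥5); i<j, swap → [4, 4, 4, 9, 9, 6, 5, 9]
j→2, i→3; i≥j, return j=2. data = [4, 4, 4, 9, 9, 6, 5, 9]

[4, 4, 4, 9, 9, 6, 5, 9]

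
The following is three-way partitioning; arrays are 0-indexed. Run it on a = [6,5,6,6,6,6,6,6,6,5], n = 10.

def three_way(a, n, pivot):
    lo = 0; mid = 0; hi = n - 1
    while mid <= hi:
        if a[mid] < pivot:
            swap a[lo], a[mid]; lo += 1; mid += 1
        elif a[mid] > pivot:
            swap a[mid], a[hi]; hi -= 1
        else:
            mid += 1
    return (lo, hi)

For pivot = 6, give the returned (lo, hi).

pivot = 6; lo=0, mid=0, hi=9
a[mid]=6=6: mid=1
a[mid]=5<6: swap a[0],a[1]; lo=1,mid=2 → [5,6,6,6,6,6,6,6,6,5]
a[mid]=6=6: mid=3
a[mid]=6=6: mid=4
a[mid]=6=6: mid=5
a[mid]=6=6: mid=6
a[mid]=6=6: mid=7
a[mid]=6=6: mid=8
a[mid]=6=6: mid=9
a[mid]=5<6: swap a[1],a[9]; lo=2,mid=10 → [5,5,6,6,6,6,6,6,6,6]
end: lo=2, hi=9; a = [5,5,6,6,6,6,6,6,6,6]

(2, 9)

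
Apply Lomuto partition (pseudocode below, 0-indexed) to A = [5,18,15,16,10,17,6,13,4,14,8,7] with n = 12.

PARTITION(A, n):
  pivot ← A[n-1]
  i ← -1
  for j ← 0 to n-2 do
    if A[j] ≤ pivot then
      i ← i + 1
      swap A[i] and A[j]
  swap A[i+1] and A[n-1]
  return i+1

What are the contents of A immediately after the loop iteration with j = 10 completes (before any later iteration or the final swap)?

pivot = A[11] = 7; i = -1
j=0: A[0]=5 ≤ 7 → i=0, swap A[0],A[0] (no change) → [5,18,15,16,10,17,6,13,4,14,8,7]
j=1: A[1]=18 > 7 → no swap
j=2: A[2]=15 > 7 → no swap
j=3: A[3]=16 > 7 → no swap
j=4: A[4]=10 > 7 → no swap
j=5: A[5]=17 > 7 → no swap
j=6: A[6]=6 ≤ 7 → i=1, swap A[1],A[6] → [5,6,15,16,10,17,18,13,4,14,8,7]
j=7: A[7]=13 > 7 → no swap
j=8: A[8]=4 ≤ 7 → i=2, swap A[2],A[8] → [5,6,4,16,10,17,18,13,15,14,8,7]
j=9: A[9]=14 > 7 → no swap
j=10: A[10]=8 > 7 → no swap
(after j=10) A = [5,6,4,16,10,17,18,13,15,14,8,7]

[5,6,4,16,10,17,18,13,15,14,8,7]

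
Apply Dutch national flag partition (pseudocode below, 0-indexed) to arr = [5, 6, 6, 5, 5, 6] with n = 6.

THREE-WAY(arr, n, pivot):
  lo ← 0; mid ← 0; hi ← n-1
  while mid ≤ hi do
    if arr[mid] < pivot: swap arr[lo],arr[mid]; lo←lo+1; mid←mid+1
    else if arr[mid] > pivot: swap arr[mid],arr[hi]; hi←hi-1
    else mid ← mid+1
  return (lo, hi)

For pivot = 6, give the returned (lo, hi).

(3, 5)

pivot = 6; lo=0, mid=0, hi=5
arr[mid]=5<6: swap arr[0],arr[0]; lo=1,mid=1 → [5, 6, 6, 5, 5, 6]
arr[mid]=6=6: mid=2
arr[mid]=6=6: mid=3
arr[mid]=5<6: swap arr[1],arr[3]; lo=2,mid=4 → [5, 5, 6, 6, 5, 6]
arr[mid]=5<6: swap arr[2],arr[4]; lo=3,mid=5 → [5, 5, 5, 6, 6, 6]
arr[mid]=6=6: mid=6
end: lo=3, hi=5; arr = [5, 5, 5, 6, 6, 6]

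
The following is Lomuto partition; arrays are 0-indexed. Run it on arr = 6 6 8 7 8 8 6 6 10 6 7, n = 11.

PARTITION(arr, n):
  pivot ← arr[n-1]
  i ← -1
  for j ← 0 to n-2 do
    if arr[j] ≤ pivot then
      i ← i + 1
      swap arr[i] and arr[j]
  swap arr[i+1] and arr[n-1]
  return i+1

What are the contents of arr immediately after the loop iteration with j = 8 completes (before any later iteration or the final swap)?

pivot=7, i=-1
j=0: 6≤7, i=0, swap(0,0) ⇒ 6 6 8 7 8 8 6 6 10 6 7
j=1: 6≤7, i=1, swap(1,1) ⇒ 6 6 8 7 8 8 6 6 10 6 7
j=2: 8>7, skip
j=3: 7≤7, i=2, swap(2,3) ⇒ 6 6 7 8 8 8 6 6 10 6 7
j=4: 8>7, skip
j=5: 8>7, skip
j=6: 6≤7, i=3, swap(3,6) ⇒ 6 6 7 6 8 8 8 6 10 6 7
j=7: 6≤7, i=4, swap(4,7) ⇒ 6 6 7 6 6 8 8 8 10 6 7
j=8: 10>7, skip
(after j=8) arr = 6 6 7 6 6 8 8 8 10 6 7

6 6 7 6 6 8 8 8 10 6 7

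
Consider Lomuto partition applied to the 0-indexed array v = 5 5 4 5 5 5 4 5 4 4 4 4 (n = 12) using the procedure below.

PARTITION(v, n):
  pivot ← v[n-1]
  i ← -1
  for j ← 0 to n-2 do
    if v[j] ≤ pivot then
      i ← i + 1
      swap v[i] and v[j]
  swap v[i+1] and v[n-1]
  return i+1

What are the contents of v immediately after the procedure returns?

4 4 4 4 4 4 5 5 5 5 5 5

pivot=4, i=-1
j=0: 5>4, skip
j=1: 5>4, skip
j=2: 4≤4, i=0, swap(0,2) ⇒ 4 5 5 5 5 5 4 5 4 4 4 4
j=3: 5>4, skip
j=4: 5>4, skip
j=5: 5>4, skip
j=6: 4≤4, i=1, swap(1,6) ⇒ 4 4 5 5 5 5 5 5 4 4 4 4
j=7: 5>4, skip
j=8: 4≤4, i=2, swap(2,8) ⇒ 4 4 4 5 5 5 5 5 5 4 4 4
j=9: 4≤4, i=3, swap(3,9) ⇒ 4 4 4 4 5 5 5 5 5 5 4 4
j=10: 4≤4, i=4, swap(4,10) ⇒ 4 4 4 4 4 5 5 5 5 5 5 4
swap(5,11) ⇒ 4 4 4 4 4 4 5 5 5 5 5 5; return 5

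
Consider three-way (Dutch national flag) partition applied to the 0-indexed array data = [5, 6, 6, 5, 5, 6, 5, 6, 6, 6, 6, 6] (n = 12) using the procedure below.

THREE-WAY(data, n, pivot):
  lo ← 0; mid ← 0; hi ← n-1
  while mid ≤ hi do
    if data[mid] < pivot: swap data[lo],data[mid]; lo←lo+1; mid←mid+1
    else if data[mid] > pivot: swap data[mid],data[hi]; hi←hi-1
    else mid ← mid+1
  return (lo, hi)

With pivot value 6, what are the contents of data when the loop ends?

pivot = 6; lo=0, mid=0, hi=11
data[mid]=5<6: swap data[0],data[0]; lo=1,mid=1 → [5, 6, 6, 5, 5, 6, 5, 6, 6, 6, 6, 6]
data[mid]=6=6: mid=2
data[mid]=6=6: mid=3
data[mid]=5<6: swap data[1],data[3]; lo=2,mid=4 → [5, 5, 6, 6, 5, 6, 5, 6, 6, 6, 6, 6]
data[mid]=5<6: swap data[2],data[4]; lo=3,mid=5 → [5, 5, 5, 6, 6, 6, 5, 6, 6, 6, 6, 6]
data[mid]=6=6: mid=6
data[mid]=5<6: swap data[3],data[6]; lo=4,mid=7 → [5, 5, 5, 5, 6, 6, 6, 6, 6, 6, 6, 6]
data[mid]=6=6: mid=8
data[mid]=6=6: mid=9
data[mid]=6=6: mid=10
data[mid]=6=6: mid=11
data[mid]=6=6: mid=12
end: lo=4, hi=11; data = [5, 5, 5, 5, 6, 6, 6, 6, 6, 6, 6, 6]

[5, 5, 5, 5, 6, 6, 6, 6, 6, 6, 6, 6]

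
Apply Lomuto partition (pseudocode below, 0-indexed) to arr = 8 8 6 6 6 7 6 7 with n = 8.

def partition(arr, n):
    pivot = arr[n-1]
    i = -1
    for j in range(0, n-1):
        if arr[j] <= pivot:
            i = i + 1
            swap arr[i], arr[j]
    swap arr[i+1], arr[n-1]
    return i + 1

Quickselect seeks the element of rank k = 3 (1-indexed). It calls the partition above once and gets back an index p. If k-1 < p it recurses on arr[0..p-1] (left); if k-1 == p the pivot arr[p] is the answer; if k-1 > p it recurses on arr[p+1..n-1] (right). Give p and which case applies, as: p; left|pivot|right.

5; left

pivot=7, i=-1
j=0: 8>7, skip
j=1: 8>7, skip
j=2: 6≤7, i=0, swap(0,2) ⇒ 6 8 8 6 6 7 6 7
j=3: 6≤7, i=1, swap(1,3) ⇒ 6 6 8 8 6 7 6 7
j=4: 6≤7, i=2, swap(2,4) ⇒ 6 6 6 8 8 7 6 7
j=5: 7≤7, i=3, swap(3,5) ⇒ 6 6 6 7 8 8 6 7
j=6: 6≤7, i=4, swap(4,6) ⇒ 6 6 6 7 6 8 8 7
swap(5,7) ⇒ 6 6 6 7 6 7 8 8; return 5
p = 5; k-1 = 2 < 5 ⇒ left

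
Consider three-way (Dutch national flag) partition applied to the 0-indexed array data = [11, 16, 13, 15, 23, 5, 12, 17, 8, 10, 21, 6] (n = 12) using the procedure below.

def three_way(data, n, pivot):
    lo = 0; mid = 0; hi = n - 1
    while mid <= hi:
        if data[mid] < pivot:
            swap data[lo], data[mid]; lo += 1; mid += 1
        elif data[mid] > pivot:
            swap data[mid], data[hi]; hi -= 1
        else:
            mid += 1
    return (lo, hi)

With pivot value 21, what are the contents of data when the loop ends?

lo=0 mid=0 hi=11
11<21: swap(0,0), lo=1 mid=1 ⇒ [11, 16, 13, 15, 23, 5, 12, 17, 8, 10, 21, 6]
16<21: swap(1,1), lo=2 mid=2 ⇒ [11, 16, 13, 15, 23, 5, 12, 17, 8, 10, 21, 6]
13<21: swap(2,2), lo=3 mid=3 ⇒ [11, 16, 13, 15, 23, 5, 12, 17, 8, 10, 21, 6]
15<21: swap(3,3), lo=4 mid=4 ⇒ [11, 16, 13, 15, 23, 5, 12, 17, 8, 10, 21, 6]
23>21: swap(4,11), hi=10 ⇒ [11, 16, 13, 15, 6, 5, 12, 17, 8, 10, 21, 23]
6<21: swap(4,4), lo=5 mid=5 ⇒ [11, 16, 13, 15, 6, 5, 12, 17, 8, 10, 21, 23]
5<21: swap(5,5), lo=6 mid=6 ⇒ [11, 16, 13, 15, 6, 5, 12, 17, 8, 10, 21, 23]
12<21: swap(6,6), lo=7 mid=7 ⇒ [11, 16, 13, 15, 6, 5, 12, 17, 8, 10, 21, 23]
17<21: swap(7,7), lo=8 mid=8 ⇒ [11, 16, 13, 15, 6, 5, 12, 17, 8, 10, 21, 23]
8<21: swap(8,8), lo=9 mid=9 ⇒ [11, 16, 13, 15, 6, 5, 12, 17, 8, 10, 21, 23]
10<21: swap(9,9), lo=10 mid=10 ⇒ [11, 16, 13, 15, 6, 5, 12, 17, 8, 10, 21, 23]
21=21: mid=11
done. lo=10 hi=10; data=[11, 16, 13, 15, 6, 5, 12, 17, 8, 10, 21, 23]

[11, 16, 13, 15, 6, 5, 12, 17, 8, 10, 21, 23]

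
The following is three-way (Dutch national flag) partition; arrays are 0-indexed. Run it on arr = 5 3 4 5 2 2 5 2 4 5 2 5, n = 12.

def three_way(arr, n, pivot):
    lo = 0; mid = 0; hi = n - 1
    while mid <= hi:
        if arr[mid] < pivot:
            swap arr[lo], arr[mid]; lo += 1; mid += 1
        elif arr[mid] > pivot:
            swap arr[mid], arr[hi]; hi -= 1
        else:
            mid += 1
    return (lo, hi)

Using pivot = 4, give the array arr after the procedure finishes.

lo=0 mid=0 hi=11
5>4: swap(0,11), hi=10 ⇒ 5 3 4 5 2 2 5 2 4 5 2 5
5>4: swap(0,10), hi=9 ⇒ 2 3 4 5 2 2 5 2 4 5 5 5
2<4: swap(0,0), lo=1 mid=1 ⇒ 2 3 4 5 2 2 5 2 4 5 5 5
3<4: swap(1,1), lo=2 mid=2 ⇒ 2 3 4 5 2 2 5 2 4 5 5 5
4=4: mid=3
5>4: swap(3,9), hi=8 ⇒ 2 3 4 5 2 2 5 2 4 5 5 5
5>4: swap(3,8), hi=7 ⇒ 2 3 4 4 2 2 5 2 5 5 5 5
4=4: mid=4
2<4: swap(2,4), lo=3 mid=5 ⇒ 2 3 2 4 4 2 5 2 5 5 5 5
2<4: swap(3,5), lo=4 mid=6 ⇒ 2 3 2 2 4 4 5 2 5 5 5 5
5>4: swap(6,7), hi=6 ⇒ 2 3 2 2 4 4 2 5 5 5 5 5
2<4: swap(4,6), lo=5 mid=7 ⇒ 2 3 2 2 2 4 4 5 5 5 5 5
done. lo=5 hi=6; arr=2 3 2 2 2 4 4 5 5 5 5 5

2 3 2 2 2 4 4 5 5 5 5 5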